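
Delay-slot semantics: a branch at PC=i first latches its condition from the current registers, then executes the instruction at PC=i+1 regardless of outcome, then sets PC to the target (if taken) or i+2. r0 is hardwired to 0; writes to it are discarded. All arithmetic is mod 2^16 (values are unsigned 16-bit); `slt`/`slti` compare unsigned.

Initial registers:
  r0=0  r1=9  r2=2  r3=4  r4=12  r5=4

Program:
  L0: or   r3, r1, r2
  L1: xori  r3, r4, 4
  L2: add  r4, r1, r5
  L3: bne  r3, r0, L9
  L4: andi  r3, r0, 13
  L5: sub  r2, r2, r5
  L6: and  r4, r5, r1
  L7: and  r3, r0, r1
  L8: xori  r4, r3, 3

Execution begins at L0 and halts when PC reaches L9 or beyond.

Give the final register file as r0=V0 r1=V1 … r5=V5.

PC=0  or   r3, r1, r2        | r0=0 r1=9 r2=2 r3=11 r4=12 r5=4
PC=1  xori  r3, r4, 4        | r0=0 r1=9 r2=2 r3=8 r4=12 r5=4
PC=2  add  r4, r1, r5        | r0=0 r1=9 r2=2 r3=8 r4=13 r5=4
PC=3  bne  r3, r0, L9        | r0=0 r1=9 r2=2 r3=8 r4=13 r5=4  [TAKEN]
PC=4  andi  r3, r0, 13       | r0=0 r1=9 r2=2 r3=0 r4=13 r5=4

r0=0 r1=9 r2=2 r3=0 r4=13 r5=4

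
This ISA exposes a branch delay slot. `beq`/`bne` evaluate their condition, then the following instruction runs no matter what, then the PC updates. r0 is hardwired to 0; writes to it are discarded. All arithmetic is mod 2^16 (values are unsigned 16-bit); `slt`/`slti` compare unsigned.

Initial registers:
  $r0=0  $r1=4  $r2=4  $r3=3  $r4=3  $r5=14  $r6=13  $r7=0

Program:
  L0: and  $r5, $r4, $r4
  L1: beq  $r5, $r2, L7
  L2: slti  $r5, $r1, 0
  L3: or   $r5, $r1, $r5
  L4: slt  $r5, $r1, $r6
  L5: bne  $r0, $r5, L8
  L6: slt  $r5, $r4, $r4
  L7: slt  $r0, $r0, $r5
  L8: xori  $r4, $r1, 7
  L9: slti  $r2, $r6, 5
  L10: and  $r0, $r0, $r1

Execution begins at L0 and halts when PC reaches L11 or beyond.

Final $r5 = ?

  step pc=0: and  $r5, $r4, $r4  regs=(0,4,4,3,3,3,13,0)
  step pc=1: beq  $r5, $r2, L7  cond=F  regs=(0,4,4,3,3,3,13,0)
  step pc=2: slti  $r5, $r1, 0  regs=(0,4,4,3,3,0,13,0)
  step pc=3: or   $r5, $r1, $r5  regs=(0,4,4,3,3,4,13,0)
  step pc=4: slt  $r5, $r1, $r6  regs=(0,4,4,3,3,1,13,0)
  step pc=5: bne  $r0, $r5, L8  cond=T  regs=(0,4,4,3,3,1,13,0)
  step pc=6: slt  $r5, $r4, $r4  regs=(0,4,4,3,3,0,13,0)
  step pc=8: xori  $r4, $r1, 7  regs=(0,4,4,3,3,0,13,0)
  step pc=9: slti  $r2, $r6, 5  regs=(0,4,0,3,3,0,13,0)
  step pc=10: and  $r0, $r0, $r1  regs=(0,4,0,3,3,0,13,0)

0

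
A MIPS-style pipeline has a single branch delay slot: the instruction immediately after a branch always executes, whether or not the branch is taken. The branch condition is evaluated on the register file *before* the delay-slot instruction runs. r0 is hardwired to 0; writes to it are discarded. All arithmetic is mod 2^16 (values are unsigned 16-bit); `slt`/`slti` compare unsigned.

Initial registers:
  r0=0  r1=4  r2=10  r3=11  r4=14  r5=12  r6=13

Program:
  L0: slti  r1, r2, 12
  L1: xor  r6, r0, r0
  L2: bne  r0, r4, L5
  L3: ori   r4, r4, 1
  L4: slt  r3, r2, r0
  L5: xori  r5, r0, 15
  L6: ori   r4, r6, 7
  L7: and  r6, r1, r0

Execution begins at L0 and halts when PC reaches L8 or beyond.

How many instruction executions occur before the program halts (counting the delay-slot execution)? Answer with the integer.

7

PC=0  slti  r1, r2, 12       | r0=0 r1=1 r2=10 r3=11 r4=14 r5=12 r6=13
PC=1  xor  r6, r0, r0        | r0=0 r1=1 r2=10 r3=11 r4=14 r5=12 r6=0
PC=2  bne  r0, r4, L5        | r0=0 r1=1 r2=10 r3=11 r4=14 r5=12 r6=0  [TAKEN]
PC=3  ori   r4, r4, 1        | r0=0 r1=1 r2=10 r3=11 r4=15 r5=12 r6=0
PC=5  xori  r5, r0, 15       | r0=0 r1=1 r2=10 r3=11 r4=15 r5=15 r6=0
PC=6  ori   r4, r6, 7        | r0=0 r1=1 r2=10 r3=11 r4=7 r5=15 r6=0
PC=7  and  r6, r1, r0        | r0=0 r1=1 r2=10 r3=11 r4=7 r5=15 r6=0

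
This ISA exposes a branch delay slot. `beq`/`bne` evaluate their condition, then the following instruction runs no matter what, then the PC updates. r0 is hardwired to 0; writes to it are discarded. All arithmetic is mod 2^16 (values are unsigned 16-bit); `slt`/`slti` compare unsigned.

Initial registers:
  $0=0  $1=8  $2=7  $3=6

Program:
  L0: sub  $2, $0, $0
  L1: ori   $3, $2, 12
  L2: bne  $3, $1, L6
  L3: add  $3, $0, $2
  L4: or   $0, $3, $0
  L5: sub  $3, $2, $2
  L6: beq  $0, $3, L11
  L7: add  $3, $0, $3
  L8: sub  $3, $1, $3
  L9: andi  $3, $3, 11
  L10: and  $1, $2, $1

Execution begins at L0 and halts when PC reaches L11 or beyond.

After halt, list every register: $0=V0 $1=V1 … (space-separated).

  step pc=0: sub  $2, $0, $0  regs=(0,8,0,6)
  step pc=1: ori   $3, $2, 12  regs=(0,8,0,12)
  step pc=2: bne  $3, $1, L6  cond=T  regs=(0,8,0,12)
  step pc=3: add  $3, $0, $2  regs=(0,8,0,0)
  step pc=6: beq  $0, $3, L11  cond=T  regs=(0,8,0,0)
  step pc=7: add  $3, $0, $3  regs=(0,8,0,0)

$0=0 $1=8 $2=0 $3=0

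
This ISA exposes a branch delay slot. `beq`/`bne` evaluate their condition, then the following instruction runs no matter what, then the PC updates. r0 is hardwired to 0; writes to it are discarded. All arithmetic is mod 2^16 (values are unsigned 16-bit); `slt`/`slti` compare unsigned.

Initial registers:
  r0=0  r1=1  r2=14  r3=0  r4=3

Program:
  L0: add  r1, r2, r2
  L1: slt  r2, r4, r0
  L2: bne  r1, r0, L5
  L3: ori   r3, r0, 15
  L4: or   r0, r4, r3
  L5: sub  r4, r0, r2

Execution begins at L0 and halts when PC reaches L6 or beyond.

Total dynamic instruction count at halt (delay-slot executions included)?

PC=0  add  r1, r2, r2        | r0=0 r1=28 r2=14 r3=0 r4=3
PC=1  slt  r2, r4, r0        | r0=0 r1=28 r2=0 r3=0 r4=3
PC=2  bne  r1, r0, L5        | r0=0 r1=28 r2=0 r3=0 r4=3  [TAKEN]
PC=3  ori   r3, r0, 15       | r0=0 r1=28 r2=0 r3=15 r4=3
PC=5  sub  r4, r0, r2        | r0=0 r1=28 r2=0 r3=15 r4=0

5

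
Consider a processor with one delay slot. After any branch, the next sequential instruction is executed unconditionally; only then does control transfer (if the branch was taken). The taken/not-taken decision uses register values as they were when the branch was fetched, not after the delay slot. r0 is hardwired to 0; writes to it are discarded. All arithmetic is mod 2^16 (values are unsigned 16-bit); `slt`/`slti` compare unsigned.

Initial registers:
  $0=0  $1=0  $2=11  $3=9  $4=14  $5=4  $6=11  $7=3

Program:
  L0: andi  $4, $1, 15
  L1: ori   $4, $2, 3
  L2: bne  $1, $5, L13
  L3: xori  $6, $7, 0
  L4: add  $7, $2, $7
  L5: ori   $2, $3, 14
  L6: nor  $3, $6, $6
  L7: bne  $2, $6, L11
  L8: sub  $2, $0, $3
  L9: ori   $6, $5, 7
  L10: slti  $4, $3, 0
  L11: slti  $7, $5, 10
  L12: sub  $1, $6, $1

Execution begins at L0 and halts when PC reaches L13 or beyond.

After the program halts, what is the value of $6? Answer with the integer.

  step pc=0: andi  $4, $1, 15  regs=(0,0,11,9,0,4,11,3)
  step pc=1: ori   $4, $2, 3  regs=(0,0,11,9,11,4,11,3)
  step pc=2: bne  $1, $5, L13  cond=T  regs=(0,0,11,9,11,4,11,3)
  step pc=3: xori  $6, $7, 0  regs=(0,0,11,9,11,4,3,3)

3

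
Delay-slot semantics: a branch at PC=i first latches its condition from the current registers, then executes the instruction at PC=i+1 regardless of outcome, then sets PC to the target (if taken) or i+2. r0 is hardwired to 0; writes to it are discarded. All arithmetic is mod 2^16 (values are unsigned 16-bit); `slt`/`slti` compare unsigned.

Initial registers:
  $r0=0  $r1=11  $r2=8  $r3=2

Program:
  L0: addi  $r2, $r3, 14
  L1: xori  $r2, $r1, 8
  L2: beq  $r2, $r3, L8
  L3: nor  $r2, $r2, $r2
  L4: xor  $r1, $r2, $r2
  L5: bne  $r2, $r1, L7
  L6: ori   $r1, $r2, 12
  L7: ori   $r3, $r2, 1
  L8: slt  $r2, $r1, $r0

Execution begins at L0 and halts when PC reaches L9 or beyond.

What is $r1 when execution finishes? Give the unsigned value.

65532

  step pc=0: addi  $r2, $r3, 14  regs=(0,11,16,2)
  step pc=1: xori  $r2, $r1, 8  regs=(0,11,3,2)
  step pc=2: beq  $r2, $r3, L8  cond=F  regs=(0,11,3,2)
  step pc=3: nor  $r2, $r2, $r2  regs=(0,11,65532,2)
  step pc=4: xor  $r1, $r2, $r2  regs=(0,0,65532,2)
  step pc=5: bne  $r2, $r1, L7  cond=T  regs=(0,0,65532,2)
  step pc=6: ori   $r1, $r2, 12  regs=(0,65532,65532,2)
  step pc=7: ori   $r3, $r2, 1  regs=(0,65532,65532,65533)
  step pc=8: slt  $r2, $r1, $r0  regs=(0,65532,0,65533)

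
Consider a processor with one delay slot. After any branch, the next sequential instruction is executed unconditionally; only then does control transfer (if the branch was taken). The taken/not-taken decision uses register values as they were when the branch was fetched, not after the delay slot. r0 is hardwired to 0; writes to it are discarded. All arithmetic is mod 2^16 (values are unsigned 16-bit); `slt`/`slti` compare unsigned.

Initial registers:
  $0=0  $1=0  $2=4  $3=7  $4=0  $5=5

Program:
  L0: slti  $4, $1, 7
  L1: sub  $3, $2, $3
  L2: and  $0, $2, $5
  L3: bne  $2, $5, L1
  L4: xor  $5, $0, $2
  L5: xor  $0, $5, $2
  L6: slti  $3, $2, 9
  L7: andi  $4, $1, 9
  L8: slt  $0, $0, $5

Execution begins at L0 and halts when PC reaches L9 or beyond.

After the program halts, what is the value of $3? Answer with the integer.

1

  step pc=0: slti  $4, $1, 7  regs=(0,0,4,7,1,5)
  step pc=1: sub  $3, $2, $3  regs=(0,0,4,65533,1,5)
  step pc=2: and  $0, $2, $5  regs=(0,0,4,65533,1,5)
  step pc=3: bne  $2, $5, L1  cond=T  regs=(0,0,4,65533,1,5)
  step pc=4: xor  $5, $0, $2  regs=(0,0,4,65533,1,4)
  step pc=1: sub  $3, $2, $3  regs=(0,0,4,7,1,4)
  step pc=2: and  $0, $2, $5  regs=(0,0,4,7,1,4)
  step pc=3: bne  $2, $5, L1  cond=F  regs=(0,0,4,7,1,4)
  step pc=4: xor  $5, $0, $2  regs=(0,0,4,7,1,4)
  step pc=5: xor  $0, $5, $2  regs=(0,0,4,7,1,4)
  step pc=6: slti  $3, $2, 9  regs=(0,0,4,1,1,4)
  step pc=7: andi  $4, $1, 9  regs=(0,0,4,1,0,4)
  step pc=8: slt  $0, $0, $5  regs=(0,0,4,1,0,4)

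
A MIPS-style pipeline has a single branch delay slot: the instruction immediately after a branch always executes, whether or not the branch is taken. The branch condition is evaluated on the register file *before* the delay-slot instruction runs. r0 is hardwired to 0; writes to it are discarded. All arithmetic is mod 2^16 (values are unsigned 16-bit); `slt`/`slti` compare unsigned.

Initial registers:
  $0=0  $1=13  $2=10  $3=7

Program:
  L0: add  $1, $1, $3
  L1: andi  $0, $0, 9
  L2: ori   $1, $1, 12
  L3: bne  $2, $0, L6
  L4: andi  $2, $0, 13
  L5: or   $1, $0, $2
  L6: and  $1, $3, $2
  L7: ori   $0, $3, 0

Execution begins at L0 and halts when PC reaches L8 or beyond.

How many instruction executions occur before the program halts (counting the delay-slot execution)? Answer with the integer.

7

  step pc=0: add  $1, $1, $3  regs=(0,20,10,7)
  step pc=1: andi  $0, $0, 9  regs=(0,20,10,7)
  step pc=2: ori   $1, $1, 12  regs=(0,28,10,7)
  step pc=3: bne  $2, $0, L6  cond=T  regs=(0,28,10,7)
  step pc=4: andi  $2, $0, 13  regs=(0,28,0,7)
  step pc=6: and  $1, $3, $2  regs=(0,0,0,7)
  step pc=7: ori   $0, $3, 0  regs=(0,0,0,7)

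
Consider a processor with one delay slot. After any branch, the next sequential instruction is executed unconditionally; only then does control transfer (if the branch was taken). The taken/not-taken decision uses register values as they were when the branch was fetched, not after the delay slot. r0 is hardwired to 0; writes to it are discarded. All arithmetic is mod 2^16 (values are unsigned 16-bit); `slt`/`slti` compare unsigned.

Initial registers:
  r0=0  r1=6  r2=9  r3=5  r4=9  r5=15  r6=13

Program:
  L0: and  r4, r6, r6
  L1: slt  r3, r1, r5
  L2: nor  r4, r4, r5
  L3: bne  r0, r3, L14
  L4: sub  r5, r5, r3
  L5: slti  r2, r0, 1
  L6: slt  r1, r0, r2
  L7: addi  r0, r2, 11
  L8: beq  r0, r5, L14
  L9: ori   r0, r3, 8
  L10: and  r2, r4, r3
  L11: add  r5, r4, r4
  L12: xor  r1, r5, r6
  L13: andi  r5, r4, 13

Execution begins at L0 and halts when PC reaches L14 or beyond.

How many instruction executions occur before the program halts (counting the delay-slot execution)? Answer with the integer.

[0] and  r4, r6, r6  →  {r0:0, r1:6, r2:9, r3:5, r4:13, r5:15, r6:13}
[1] slt  r3, r1, r5  →  {r0:0, r1:6, r2:9, r3:1, r4:13, r5:15, r6:13}
[2] nor  r4, r4, r5  →  {r0:0, r1:6, r2:9, r3:1, r4:65520, r5:15, r6:13}
[3] bne  r0, r3, L14  →  {r0:0, r1:6, r2:9, r3:1, r4:65520, r5:15, r6:13}  ⟨branch taken⟩
[4] sub  r5, r5, r3  →  {r0:0, r1:6, r2:9, r3:1, r4:65520, r5:14, r6:13}

5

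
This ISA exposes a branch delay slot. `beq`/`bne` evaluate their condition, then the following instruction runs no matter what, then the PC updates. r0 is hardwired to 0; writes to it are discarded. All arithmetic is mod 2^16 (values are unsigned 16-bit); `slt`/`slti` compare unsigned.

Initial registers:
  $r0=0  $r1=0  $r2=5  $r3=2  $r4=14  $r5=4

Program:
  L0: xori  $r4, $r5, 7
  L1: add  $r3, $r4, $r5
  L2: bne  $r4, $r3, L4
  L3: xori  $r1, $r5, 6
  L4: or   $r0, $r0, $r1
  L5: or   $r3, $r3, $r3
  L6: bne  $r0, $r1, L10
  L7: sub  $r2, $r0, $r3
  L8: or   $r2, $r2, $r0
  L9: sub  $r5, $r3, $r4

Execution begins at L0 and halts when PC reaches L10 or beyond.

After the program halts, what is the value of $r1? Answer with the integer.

2

PC=0  xori  $r4, $r5, 7      | $r0=0 $r1=0 $r2=5 $r3=2 $r4=3 $r5=4
PC=1  add  $r3, $r4, $r5     | $r0=0 $r1=0 $r2=5 $r3=7 $r4=3 $r5=4
PC=2  bne  $r4, $r3, L4      | $r0=0 $r1=0 $r2=5 $r3=7 $r4=3 $r5=4  [TAKEN]
PC=3  xori  $r1, $r5, 6      | $r0=0 $r1=2 $r2=5 $r3=7 $r4=3 $r5=4
PC=4  or   $r0, $r0, $r1     | $r0=0 $r1=2 $r2=5 $r3=7 $r4=3 $r5=4
PC=5  or   $r3, $r3, $r3     | $r0=0 $r1=2 $r2=5 $r3=7 $r4=3 $r5=4
PC=6  bne  $r0, $r1, L10     | $r0=0 $r1=2 $r2=5 $r3=7 $r4=3 $r5=4  [TAKEN]
PC=7  sub  $r2, $r0, $r3     | $r0=0 $r1=2 $r2=65529 $r3=7 $r4=3 $r5=4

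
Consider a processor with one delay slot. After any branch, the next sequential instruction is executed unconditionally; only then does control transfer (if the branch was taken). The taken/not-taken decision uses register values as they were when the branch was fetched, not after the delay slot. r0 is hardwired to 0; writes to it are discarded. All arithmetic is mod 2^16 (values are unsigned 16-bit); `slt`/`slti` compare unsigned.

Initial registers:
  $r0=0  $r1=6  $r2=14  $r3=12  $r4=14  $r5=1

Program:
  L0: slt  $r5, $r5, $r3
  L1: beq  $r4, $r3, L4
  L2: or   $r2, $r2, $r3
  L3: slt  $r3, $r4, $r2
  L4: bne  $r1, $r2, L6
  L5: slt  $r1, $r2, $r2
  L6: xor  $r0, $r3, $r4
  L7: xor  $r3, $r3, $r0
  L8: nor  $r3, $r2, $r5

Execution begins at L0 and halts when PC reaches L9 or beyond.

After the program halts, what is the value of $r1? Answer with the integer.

0

PC=0  slt  $r5, $r5, $r3     | $r0=0 $r1=6 $r2=14 $r3=12 $r4=14 $r5=1
PC=1  beq  $r4, $r3, L4      | $r0=0 $r1=6 $r2=14 $r3=12 $r4=14 $r5=1  [not taken]
PC=2  or   $r2, $r2, $r3     | $r0=0 $r1=6 $r2=14 $r3=12 $r4=14 $r5=1
PC=3  slt  $r3, $r4, $r2     | $r0=0 $r1=6 $r2=14 $r3=0 $r4=14 $r5=1
PC=4  bne  $r1, $r2, L6      | $r0=0 $r1=6 $r2=14 $r3=0 $r4=14 $r5=1  [TAKEN]
PC=5  slt  $r1, $r2, $r2     | $r0=0 $r1=0 $r2=14 $r3=0 $r4=14 $r5=1
PC=6  xor  $r0, $r3, $r4     | $r0=0 $r1=0 $r2=14 $r3=0 $r4=14 $r5=1
PC=7  xor  $r3, $r3, $r0     | $r0=0 $r1=0 $r2=14 $r3=0 $r4=14 $r5=1
PC=8  nor  $r3, $r2, $r5     | $r0=0 $r1=0 $r2=14 $r3=65520 $r4=14 $r5=1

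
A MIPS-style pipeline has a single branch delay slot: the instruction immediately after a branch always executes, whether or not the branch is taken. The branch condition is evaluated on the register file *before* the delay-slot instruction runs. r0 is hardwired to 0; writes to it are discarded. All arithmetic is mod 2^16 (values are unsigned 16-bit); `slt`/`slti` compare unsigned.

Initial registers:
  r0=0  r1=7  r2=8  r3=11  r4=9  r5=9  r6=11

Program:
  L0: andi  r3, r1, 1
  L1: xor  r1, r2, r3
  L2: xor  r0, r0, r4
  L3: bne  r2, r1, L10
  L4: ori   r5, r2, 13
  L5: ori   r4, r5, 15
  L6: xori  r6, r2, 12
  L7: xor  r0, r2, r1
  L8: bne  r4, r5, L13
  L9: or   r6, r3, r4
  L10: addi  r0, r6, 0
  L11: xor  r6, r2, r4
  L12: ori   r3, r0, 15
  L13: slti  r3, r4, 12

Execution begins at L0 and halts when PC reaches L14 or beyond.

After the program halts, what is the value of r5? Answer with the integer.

13

PC=0  andi  r3, r1, 1        | r0=0 r1=7 r2=8 r3=1 r4=9 r5=9 r6=11
PC=1  xor  r1, r2, r3        | r0=0 r1=9 r2=8 r3=1 r4=9 r5=9 r6=11
PC=2  xor  r0, r0, r4        | r0=0 r1=9 r2=8 r3=1 r4=9 r5=9 r6=11
PC=3  bne  r2, r1, L10       | r0=0 r1=9 r2=8 r3=1 r4=9 r5=9 r6=11  [TAKEN]
PC=4  ori   r5, r2, 13       | r0=0 r1=9 r2=8 r3=1 r4=9 r5=13 r6=11
PC=10 addi  r0, r6, 0        | r0=0 r1=9 r2=8 r3=1 r4=9 r5=13 r6=11
PC=11 xor  r6, r2, r4        | r0=0 r1=9 r2=8 r3=1 r4=9 r5=13 r6=1
PC=12 ori   r3, r0, 15       | r0=0 r1=9 r2=8 r3=15 r4=9 r5=13 r6=1
PC=13 slti  r3, r4, 12       | r0=0 r1=9 r2=8 r3=1 r4=9 r5=13 r6=1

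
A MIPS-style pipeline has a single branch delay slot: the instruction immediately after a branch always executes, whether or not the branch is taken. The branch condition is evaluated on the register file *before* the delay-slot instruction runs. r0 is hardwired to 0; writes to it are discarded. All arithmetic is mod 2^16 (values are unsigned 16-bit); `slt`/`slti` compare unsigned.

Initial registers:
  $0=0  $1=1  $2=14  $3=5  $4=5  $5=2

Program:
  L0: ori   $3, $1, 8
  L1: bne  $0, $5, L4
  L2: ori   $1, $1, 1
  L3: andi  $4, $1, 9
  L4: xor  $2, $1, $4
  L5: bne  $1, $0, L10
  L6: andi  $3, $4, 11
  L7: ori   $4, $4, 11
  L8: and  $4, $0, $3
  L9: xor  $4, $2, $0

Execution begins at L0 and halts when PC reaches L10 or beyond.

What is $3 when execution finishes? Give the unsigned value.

PC=0  ori   $3, $1, 8        | $0=0 $1=1 $2=14 $3=9 $4=5 $5=2
PC=1  bne  $0, $5, L4        | $0=0 $1=1 $2=14 $3=9 $4=5 $5=2  [TAKEN]
PC=2  ori   $1, $1, 1        | $0=0 $1=1 $2=14 $3=9 $4=5 $5=2
PC=4  xor  $2, $1, $4        | $0=0 $1=1 $2=4 $3=9 $4=5 $5=2
PC=5  bne  $1, $0, L10       | $0=0 $1=1 $2=4 $3=9 $4=5 $5=2  [TAKEN]
PC=6  andi  $3, $4, 11       | $0=0 $1=1 $2=4 $3=1 $4=5 $5=2

1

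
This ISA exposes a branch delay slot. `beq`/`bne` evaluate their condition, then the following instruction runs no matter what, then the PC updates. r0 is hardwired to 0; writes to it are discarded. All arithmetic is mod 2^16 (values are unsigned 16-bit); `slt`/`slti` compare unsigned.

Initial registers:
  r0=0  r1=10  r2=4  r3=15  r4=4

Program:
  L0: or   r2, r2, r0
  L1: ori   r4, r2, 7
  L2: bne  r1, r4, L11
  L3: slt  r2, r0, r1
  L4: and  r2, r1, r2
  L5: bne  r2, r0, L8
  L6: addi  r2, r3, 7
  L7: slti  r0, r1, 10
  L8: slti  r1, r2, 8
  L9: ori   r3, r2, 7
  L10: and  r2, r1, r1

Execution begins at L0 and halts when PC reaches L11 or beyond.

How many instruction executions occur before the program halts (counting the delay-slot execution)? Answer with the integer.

[0] or   r2, r2, r0  →  {r0:0, r1:10, r2:4, r3:15, r4:4}
[1] ori   r4, r2, 7  →  {r0:0, r1:10, r2:4, r3:15, r4:7}
[2] bne  r1, r4, L11  →  {r0:0, r1:10, r2:4, r3:15, r4:7}  ⟨branch taken⟩
[3] slt  r2, r0, r1  →  {r0:0, r1:10, r2:1, r3:15, r4:7}

4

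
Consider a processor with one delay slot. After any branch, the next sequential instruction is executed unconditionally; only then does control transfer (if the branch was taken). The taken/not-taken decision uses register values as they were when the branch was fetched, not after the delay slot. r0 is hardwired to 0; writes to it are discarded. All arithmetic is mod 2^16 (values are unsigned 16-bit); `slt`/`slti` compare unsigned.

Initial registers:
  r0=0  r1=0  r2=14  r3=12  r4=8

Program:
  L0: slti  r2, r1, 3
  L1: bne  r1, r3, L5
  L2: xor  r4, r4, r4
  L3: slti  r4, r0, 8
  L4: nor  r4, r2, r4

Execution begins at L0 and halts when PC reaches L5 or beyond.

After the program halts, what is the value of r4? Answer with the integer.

#0 slti  r2, r1, 3 ; 0/0/1/12/8
#1 bne  r1, r3, L5 ; 0/0/1/12/8 ; →target
#2 xor  r4, r4, r4 ; 0/0/1/12/0

0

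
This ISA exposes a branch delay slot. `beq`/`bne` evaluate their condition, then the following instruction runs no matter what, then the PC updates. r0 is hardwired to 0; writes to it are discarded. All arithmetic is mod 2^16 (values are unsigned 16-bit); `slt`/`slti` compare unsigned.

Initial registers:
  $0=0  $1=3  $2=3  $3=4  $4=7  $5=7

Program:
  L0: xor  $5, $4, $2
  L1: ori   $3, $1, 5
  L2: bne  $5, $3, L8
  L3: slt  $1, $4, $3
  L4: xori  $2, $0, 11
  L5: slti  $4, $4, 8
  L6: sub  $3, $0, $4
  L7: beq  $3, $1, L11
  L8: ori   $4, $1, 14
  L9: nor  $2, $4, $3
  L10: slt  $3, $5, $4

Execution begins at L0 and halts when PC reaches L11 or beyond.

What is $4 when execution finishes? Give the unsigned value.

[0] xor  $5, $4, $2  →  {$0:0, $1:3, $2:3, $3:4, $4:7, $5:4}
[1] ori   $3, $1, 5  →  {$0:0, $1:3, $2:3, $3:7, $4:7, $5:4}
[2] bne  $5, $3, L8  →  {$0:0, $1:3, $2:3, $3:7, $4:7, $5:4}  ⟨branch taken⟩
[3] slt  $1, $4, $3  →  {$0:0, $1:0, $2:3, $3:7, $4:7, $5:4}
[8] ori   $4, $1, 14  →  {$0:0, $1:0, $2:3, $3:7, $4:14, $5:4}
[9] nor  $2, $4, $3  →  {$0:0, $1:0, $2:65520, $3:7, $4:14, $5:4}
[10] slt  $3, $5, $4  →  {$0:0, $1:0, $2:65520, $3:1, $4:14, $5:4}

14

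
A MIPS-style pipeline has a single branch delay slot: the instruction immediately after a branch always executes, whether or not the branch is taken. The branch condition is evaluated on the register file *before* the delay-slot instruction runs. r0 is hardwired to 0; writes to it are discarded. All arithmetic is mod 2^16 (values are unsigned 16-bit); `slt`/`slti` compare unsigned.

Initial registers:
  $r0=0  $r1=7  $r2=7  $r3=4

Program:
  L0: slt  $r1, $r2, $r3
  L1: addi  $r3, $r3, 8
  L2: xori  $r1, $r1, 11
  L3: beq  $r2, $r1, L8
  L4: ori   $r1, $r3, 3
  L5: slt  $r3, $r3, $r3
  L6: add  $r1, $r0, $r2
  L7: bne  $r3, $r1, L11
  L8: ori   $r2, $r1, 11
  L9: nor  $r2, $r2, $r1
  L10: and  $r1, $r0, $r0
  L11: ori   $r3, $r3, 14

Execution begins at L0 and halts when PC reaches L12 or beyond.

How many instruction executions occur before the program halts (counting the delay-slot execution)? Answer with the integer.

10

  step pc=0: slt  $r1, $r2, $r3  regs=(0,0,7,4)
  step pc=1: addi  $r3, $r3, 8  regs=(0,0,7,12)
  step pc=2: xori  $r1, $r1, 11  regs=(0,11,7,12)
  step pc=3: beq  $r2, $r1, L8  cond=F  regs=(0,11,7,12)
  step pc=4: ori   $r1, $r3, 3  regs=(0,15,7,12)
  step pc=5: slt  $r3, $r3, $r3  regs=(0,15,7,0)
  step pc=6: add  $r1, $r0, $r2  regs=(0,7,7,0)
  step pc=7: bne  $r3, $r1, L11  cond=T  regs=(0,7,7,0)
  step pc=8: ori   $r2, $r1, 11  regs=(0,7,15,0)
  step pc=11: ori   $r3, $r3, 14  regs=(0,7,15,14)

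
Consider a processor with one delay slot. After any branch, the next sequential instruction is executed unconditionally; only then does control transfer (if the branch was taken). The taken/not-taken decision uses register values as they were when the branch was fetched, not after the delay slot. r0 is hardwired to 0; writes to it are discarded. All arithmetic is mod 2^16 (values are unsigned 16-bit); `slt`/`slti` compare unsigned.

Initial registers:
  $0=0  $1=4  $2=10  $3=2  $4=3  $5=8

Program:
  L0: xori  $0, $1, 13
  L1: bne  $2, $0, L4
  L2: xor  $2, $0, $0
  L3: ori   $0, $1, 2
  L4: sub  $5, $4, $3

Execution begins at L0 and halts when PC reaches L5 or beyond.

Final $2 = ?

0

PC=0  xori  $0, $1, 13       | $0=0 $1=4 $2=10 $3=2 $4=3 $5=8
PC=1  bne  $2, $0, L4        | $0=0 $1=4 $2=10 $3=2 $4=3 $5=8  [TAKEN]
PC=2  xor  $2, $0, $0        | $0=0 $1=4 $2=0 $3=2 $4=3 $5=8
PC=4  sub  $5, $4, $3        | $0=0 $1=4 $2=0 $3=2 $4=3 $5=1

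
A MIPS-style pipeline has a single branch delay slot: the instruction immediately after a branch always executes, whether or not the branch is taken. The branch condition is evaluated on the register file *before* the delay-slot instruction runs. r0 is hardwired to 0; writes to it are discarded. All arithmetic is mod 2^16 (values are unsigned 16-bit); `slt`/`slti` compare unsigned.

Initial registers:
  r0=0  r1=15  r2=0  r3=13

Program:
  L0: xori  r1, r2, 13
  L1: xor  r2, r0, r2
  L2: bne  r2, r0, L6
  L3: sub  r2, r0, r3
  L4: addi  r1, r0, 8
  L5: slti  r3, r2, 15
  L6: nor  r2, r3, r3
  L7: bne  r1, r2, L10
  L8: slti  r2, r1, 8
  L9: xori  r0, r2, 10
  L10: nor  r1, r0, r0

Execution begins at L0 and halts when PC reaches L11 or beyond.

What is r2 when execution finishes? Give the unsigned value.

0

  step pc=0: xori  r1, r2, 13  regs=(0,13,0,13)
  step pc=1: xor  r2, r0, r2  regs=(0,13,0,13)
  step pc=2: bne  r2, r0, L6  cond=F  regs=(0,13,0,13)
  step pc=3: sub  r2, r0, r3  regs=(0,13,65523,13)
  step pc=4: addi  r1, r0, 8  regs=(0,8,65523,13)
  step pc=5: slti  r3, r2, 15  regs=(0,8,65523,0)
  step pc=6: nor  r2, r3, r3  regs=(0,8,65535,0)
  step pc=7: bne  r1, r2, L10  cond=T  regs=(0,8,65535,0)
  step pc=8: slti  r2, r1, 8  regs=(0,8,0,0)
  step pc=10: nor  r1, r0, r0  regs=(0,65535,0,0)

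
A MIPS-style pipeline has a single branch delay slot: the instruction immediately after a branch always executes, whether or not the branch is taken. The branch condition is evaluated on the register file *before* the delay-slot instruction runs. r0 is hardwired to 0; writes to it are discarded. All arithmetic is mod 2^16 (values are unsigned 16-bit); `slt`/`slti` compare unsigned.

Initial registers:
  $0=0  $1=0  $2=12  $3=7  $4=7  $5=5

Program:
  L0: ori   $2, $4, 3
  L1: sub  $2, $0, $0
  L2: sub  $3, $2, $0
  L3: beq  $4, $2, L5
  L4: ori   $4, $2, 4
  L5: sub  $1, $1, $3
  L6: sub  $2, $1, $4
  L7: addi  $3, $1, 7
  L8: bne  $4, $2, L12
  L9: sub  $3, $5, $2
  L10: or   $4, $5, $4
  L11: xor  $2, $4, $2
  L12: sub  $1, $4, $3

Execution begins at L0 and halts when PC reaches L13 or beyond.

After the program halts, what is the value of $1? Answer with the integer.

65531

  step pc=0: ori   $2, $4, 3  regs=(0,0,7,7,7,5)
  step pc=1: sub  $2, $0, $0  regs=(0,0,0,7,7,5)
  step pc=2: sub  $3, $2, $0  regs=(0,0,0,0,7,5)
  step pc=3: beq  $4, $2, L5  cond=F  regs=(0,0,0,0,7,5)
  step pc=4: ori   $4, $2, 4  regs=(0,0,0,0,4,5)
  step pc=5: sub  $1, $1, $3  regs=(0,0,0,0,4,5)
  step pc=6: sub  $2, $1, $4  regs=(0,0,65532,0,4,5)
  step pc=7: addi  $3, $1, 7  regs=(0,0,65532,7,4,5)
  step pc=8: bne  $4, $2, L12  cond=T  regs=(0,0,65532,7,4,5)
  step pc=9: sub  $3, $5, $2  regs=(0,0,65532,9,4,5)
  step pc=12: sub  $1, $4, $3  regs=(0,65531,65532,9,4,5)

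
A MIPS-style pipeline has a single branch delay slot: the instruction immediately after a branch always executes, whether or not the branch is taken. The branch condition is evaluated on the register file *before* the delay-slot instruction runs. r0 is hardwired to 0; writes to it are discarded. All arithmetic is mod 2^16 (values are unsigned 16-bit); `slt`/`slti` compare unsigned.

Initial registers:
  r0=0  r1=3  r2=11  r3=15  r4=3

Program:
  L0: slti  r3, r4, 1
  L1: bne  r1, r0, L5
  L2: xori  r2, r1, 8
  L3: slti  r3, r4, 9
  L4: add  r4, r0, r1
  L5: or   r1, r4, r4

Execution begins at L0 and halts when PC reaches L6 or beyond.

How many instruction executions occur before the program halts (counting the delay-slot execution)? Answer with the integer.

#0 slti  r3, r4, 1 ; 0/3/11/0/3
#1 bne  r1, r0, L5 ; 0/3/11/0/3 ; →target
#2 xori  r2, r1, 8 ; 0/3/11/0/3
#5 or   r1, r4, r4 ; 0/3/11/0/3

4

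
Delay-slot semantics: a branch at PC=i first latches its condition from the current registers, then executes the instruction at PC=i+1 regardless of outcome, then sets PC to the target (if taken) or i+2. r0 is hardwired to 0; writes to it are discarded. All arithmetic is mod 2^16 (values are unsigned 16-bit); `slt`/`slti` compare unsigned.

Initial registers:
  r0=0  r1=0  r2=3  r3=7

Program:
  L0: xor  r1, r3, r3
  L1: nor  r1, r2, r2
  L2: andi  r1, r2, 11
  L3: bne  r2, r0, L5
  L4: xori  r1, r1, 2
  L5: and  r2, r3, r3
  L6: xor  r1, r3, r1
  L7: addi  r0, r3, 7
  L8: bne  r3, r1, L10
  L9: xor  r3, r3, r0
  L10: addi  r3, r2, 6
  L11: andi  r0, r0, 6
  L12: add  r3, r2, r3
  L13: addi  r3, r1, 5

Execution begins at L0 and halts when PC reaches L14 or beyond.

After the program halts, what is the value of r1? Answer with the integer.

PC=0  xor  r1, r3, r3        | r0=0 r1=0 r2=3 r3=7
PC=1  nor  r1, r2, r2        | r0=0 r1=65532 r2=3 r3=7
PC=2  andi  r1, r2, 11       | r0=0 r1=3 r2=3 r3=7
PC=3  bne  r2, r0, L5        | r0=0 r1=3 r2=3 r3=7  [TAKEN]
PC=4  xori  r1, r1, 2        | r0=0 r1=1 r2=3 r3=7
PC=5  and  r2, r3, r3        | r0=0 r1=1 r2=7 r3=7
PC=6  xor  r1, r3, r1        | r0=0 r1=6 r2=7 r3=7
PC=7  addi  r0, r3, 7        | r0=0 r1=6 r2=7 r3=7
PC=8  bne  r3, r1, L10       | r0=0 r1=6 r2=7 r3=7  [TAKEN]
PC=9  xor  r3, r3, r0        | r0=0 r1=6 r2=7 r3=7
PC=10 addi  r3, r2, 6        | r0=0 r1=6 r2=7 r3=13
PC=11 andi  r0, r0, 6        | r0=0 r1=6 r2=7 r3=13
PC=12 add  r3, r2, r3        | r0=0 r1=6 r2=7 r3=20
PC=13 addi  r3, r1, 5        | r0=0 r1=6 r2=7 r3=11

6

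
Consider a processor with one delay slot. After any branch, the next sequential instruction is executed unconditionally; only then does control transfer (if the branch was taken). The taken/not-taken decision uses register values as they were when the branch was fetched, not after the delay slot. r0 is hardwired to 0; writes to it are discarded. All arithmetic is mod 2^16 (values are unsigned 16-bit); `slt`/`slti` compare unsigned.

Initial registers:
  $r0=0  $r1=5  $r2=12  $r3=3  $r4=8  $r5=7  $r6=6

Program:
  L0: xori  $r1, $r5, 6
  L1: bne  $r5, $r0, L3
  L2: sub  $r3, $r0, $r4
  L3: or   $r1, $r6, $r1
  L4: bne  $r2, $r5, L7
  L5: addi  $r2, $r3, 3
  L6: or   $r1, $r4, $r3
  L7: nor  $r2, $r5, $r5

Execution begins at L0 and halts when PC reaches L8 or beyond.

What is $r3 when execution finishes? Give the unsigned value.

65528

PC=0  xori  $r1, $r5, 6      | $r0=0 $r1=1 $r2=12 $r3=3 $r4=8 $r5=7 $r6=6
PC=1  bne  $r5, $r0, L3      | $r0=0 $r1=1 $r2=12 $r3=3 $r4=8 $r5=7 $r6=6  [TAKEN]
PC=2  sub  $r3, $r0, $r4     | $r0=0 $r1=1 $r2=12 $r3=65528 $r4=8 $r5=7 $r6=6
PC=3  or   $r1, $r6, $r1     | $r0=0 $r1=7 $r2=12 $r3=65528 $r4=8 $r5=7 $r6=6
PC=4  bne  $r2, $r5, L7      | $r0=0 $r1=7 $r2=12 $r3=65528 $r4=8 $r5=7 $r6=6  [TAKEN]
PC=5  addi  $r2, $r3, 3      | $r0=0 $r1=7 $r2=65531 $r3=65528 $r4=8 $r5=7 $r6=6
PC=7  nor  $r2, $r5, $r5     | $r0=0 $r1=7 $r2=65528 $r3=65528 $r4=8 $r5=7 $r6=6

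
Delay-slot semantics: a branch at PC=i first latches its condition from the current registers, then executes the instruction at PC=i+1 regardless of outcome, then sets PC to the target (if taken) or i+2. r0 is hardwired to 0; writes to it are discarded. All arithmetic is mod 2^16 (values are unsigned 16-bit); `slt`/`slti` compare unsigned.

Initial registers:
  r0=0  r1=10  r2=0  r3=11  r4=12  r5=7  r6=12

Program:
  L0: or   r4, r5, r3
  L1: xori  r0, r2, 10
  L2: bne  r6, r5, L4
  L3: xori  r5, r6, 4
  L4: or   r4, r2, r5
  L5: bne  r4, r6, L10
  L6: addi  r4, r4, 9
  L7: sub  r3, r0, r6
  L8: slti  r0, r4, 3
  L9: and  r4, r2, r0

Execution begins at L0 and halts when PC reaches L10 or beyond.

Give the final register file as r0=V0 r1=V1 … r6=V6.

[0] or   r4, r5, r3  →  {r0:0, r1:10, r2:0, r3:11, r4:15, r5:7, r6:12}
[1] xori  r0, r2, 10  →  {r0:0, r1:10, r2:0, r3:11, r4:15, r5:7, r6:12}
[2] bne  r6, r5, L4  →  {r0:0, r1:10, r2:0, r3:11, r4:15, r5:7, r6:12}  ⟨branch taken⟩
[3] xori  r5, r6, 4  →  {r0:0, r1:10, r2:0, r3:11, r4:15, r5:8, r6:12}
[4] or   r4, r2, r5  →  {r0:0, r1:10, r2:0, r3:11, r4:8, r5:8, r6:12}
[5] bne  r4, r6, L10  →  {r0:0, r1:10, r2:0, r3:11, r4:8, r5:8, r6:12}  ⟨branch taken⟩
[6] addi  r4, r4, 9  →  {r0:0, r1:10, r2:0, r3:11, r4:17, r5:8, r6:12}

r0=0 r1=10 r2=0 r3=11 r4=17 r5=8 r6=12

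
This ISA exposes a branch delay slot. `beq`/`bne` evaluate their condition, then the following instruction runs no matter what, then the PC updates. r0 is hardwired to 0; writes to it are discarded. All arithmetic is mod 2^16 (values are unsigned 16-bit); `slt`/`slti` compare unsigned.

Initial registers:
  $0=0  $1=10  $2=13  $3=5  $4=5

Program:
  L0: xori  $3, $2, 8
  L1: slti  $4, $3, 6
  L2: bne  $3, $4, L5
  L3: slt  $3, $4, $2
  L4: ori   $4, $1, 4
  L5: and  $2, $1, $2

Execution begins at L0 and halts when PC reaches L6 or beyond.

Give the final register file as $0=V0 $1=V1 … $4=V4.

[0] xori  $3, $2, 8  →  {$0:0, $1:10, $2:13, $3:5, $4:5}
[1] slti  $4, $3, 6  →  {$0:0, $1:10, $2:13, $3:5, $4:1}
[2] bne  $3, $4, L5  →  {$0:0, $1:10, $2:13, $3:5, $4:1}  ⟨branch taken⟩
[3] slt  $3, $4, $2  →  {$0:0, $1:10, $2:13, $3:1, $4:1}
[5] and  $2, $1, $2  →  {$0:0, $1:10, $2:8, $3:1, $4:1}

$0=0 $1=10 $2=8 $3=1 $4=1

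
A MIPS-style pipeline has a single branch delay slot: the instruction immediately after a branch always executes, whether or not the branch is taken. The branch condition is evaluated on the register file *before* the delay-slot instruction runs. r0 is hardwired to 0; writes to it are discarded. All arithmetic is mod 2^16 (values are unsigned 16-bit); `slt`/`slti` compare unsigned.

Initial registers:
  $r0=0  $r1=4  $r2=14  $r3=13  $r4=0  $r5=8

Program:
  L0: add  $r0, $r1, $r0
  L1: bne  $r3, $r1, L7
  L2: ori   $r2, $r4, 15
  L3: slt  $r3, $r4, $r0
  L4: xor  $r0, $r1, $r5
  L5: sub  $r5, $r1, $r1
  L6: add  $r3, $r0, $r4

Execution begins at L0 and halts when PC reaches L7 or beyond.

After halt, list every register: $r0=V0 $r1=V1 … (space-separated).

$r0=0 $r1=4 $r2=15 $r3=13 $r4=0 $r5=8

[0] add  $r0, $r1, $r0  →  {$r0:0, $r1:4, $r2:14, $r3:13, $r4:0, $r5:8}
[1] bne  $r3, $r1, L7  →  {$r0:0, $r1:4, $r2:14, $r3:13, $r4:0, $r5:8}  ⟨branch taken⟩
[2] ori   $r2, $r4, 15  →  {$r0:0, $r1:4, $r2:15, $r3:13, $r4:0, $r5:8}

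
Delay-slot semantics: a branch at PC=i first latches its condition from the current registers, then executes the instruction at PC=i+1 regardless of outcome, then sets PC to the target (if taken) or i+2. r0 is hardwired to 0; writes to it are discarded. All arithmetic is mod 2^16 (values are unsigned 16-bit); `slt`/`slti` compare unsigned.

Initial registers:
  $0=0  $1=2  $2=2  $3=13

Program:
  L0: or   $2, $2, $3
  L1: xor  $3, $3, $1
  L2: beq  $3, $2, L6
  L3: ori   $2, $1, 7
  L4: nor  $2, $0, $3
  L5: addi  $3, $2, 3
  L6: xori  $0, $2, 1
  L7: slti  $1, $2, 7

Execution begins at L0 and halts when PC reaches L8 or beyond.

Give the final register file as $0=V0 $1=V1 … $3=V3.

$0=0 $1=0 $2=7 $3=15

PC=0  or   $2, $2, $3        | $0=0 $1=2 $2=15 $3=13
PC=1  xor  $3, $3, $1        | $0=0 $1=2 $2=15 $3=15
PC=2  beq  $3, $2, L6        | $0=0 $1=2 $2=15 $3=15  [TAKEN]
PC=3  ori   $2, $1, 7        | $0=0 $1=2 $2=7 $3=15
PC=6  xori  $0, $2, 1        | $0=0 $1=2 $2=7 $3=15
PC=7  slti  $1, $2, 7        | $0=0 $1=0 $2=7 $3=15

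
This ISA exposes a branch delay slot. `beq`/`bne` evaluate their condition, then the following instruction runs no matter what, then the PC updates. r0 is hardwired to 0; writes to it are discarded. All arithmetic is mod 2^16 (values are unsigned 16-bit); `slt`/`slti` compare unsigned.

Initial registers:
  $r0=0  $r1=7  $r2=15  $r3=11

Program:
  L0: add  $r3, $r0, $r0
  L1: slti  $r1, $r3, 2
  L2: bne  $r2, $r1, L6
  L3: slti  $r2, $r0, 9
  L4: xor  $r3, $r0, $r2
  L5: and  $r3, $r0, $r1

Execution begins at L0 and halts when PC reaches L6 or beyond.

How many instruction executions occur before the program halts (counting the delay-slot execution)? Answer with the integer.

PC=0  add  $r3, $r0, $r0     | $r0=0 $r1=7 $r2=15 $r3=0
PC=1  slti  $r1, $r3, 2      | $r0=0 $r1=1 $r2=15 $r3=0
PC=2  bne  $r2, $r1, L6      | $r0=0 $r1=1 $r2=15 $r3=0  [TAKEN]
PC=3  slti  $r2, $r0, 9      | $r0=0 $r1=1 $r2=1 $r3=0

4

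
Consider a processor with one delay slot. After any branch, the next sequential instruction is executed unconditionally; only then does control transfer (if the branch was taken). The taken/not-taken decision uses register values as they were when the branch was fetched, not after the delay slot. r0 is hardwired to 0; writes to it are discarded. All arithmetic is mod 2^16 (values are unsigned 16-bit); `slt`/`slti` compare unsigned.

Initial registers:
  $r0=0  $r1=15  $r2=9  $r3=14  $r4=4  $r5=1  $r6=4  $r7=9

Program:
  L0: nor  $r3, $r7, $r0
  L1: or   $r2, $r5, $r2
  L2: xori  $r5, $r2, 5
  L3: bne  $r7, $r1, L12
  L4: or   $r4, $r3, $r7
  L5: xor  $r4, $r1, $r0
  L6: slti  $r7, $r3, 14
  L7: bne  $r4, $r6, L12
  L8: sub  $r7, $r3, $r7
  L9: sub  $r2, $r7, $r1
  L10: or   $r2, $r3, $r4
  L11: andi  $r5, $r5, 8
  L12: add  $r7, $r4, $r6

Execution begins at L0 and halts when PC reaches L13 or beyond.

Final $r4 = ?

65535

[0] nor  $r3, $r7, $r0  →  {$r0:0, $r1:15, $r2:9, $r3:65526, $r4:4, $r5:1, $r6:4, $r7:9}
[1] or   $r2, $r5, $r2  →  {$r0:0, $r1:15, $r2:9, $r3:65526, $r4:4, $r5:1, $r6:4, $r7:9}
[2] xori  $r5, $r2, 5  →  {$r0:0, $r1:15, $r2:9, $r3:65526, $r4:4, $r5:12, $r6:4, $r7:9}
[3] bne  $r7, $r1, L12  →  {$r0:0, $r1:15, $r2:9, $r3:65526, $r4:4, $r5:12, $r6:4, $r7:9}  ⟨branch taken⟩
[4] or   $r4, $r3, $r7  →  {$r0:0, $r1:15, $r2:9, $r3:65526, $r4:65535, $r5:12, $r6:4, $r7:9}
[12] add  $r7, $r4, $r6  →  {$r0:0, $r1:15, $r2:9, $r3:65526, $r4:65535, $r5:12, $r6:4, $r7:3}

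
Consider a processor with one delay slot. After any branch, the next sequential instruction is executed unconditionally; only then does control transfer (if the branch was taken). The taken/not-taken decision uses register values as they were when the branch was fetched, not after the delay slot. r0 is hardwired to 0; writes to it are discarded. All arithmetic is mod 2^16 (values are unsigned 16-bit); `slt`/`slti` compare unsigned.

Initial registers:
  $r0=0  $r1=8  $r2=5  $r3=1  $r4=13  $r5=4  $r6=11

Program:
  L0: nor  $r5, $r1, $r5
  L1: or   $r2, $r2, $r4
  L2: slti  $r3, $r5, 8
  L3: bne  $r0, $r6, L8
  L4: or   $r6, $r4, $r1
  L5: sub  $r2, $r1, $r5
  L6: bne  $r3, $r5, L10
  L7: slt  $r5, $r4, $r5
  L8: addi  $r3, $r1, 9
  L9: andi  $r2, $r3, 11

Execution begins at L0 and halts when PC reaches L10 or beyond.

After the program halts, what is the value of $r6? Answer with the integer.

13

PC=0  nor  $r5, $r1, $r5     | $r0=0 $r1=8 $r2=5 $r3=1 $r4=13 $r5=65523 $r6=11
PC=1  or   $r2, $r2, $r4     | $r0=0 $r1=8 $r2=13 $r3=1 $r4=13 $r5=65523 $r6=11
PC=2  slti  $r3, $r5, 8      | $r0=0 $r1=8 $r2=13 $r3=0 $r4=13 $r5=65523 $r6=11
PC=3  bne  $r0, $r6, L8      | $r0=0 $r1=8 $r2=13 $r3=0 $r4=13 $r5=65523 $r6=11  [TAKEN]
PC=4  or   $r6, $r4, $r1     | $r0=0 $r1=8 $r2=13 $r3=0 $r4=13 $r5=65523 $r6=13
PC=8  addi  $r3, $r1, 9      | $r0=0 $r1=8 $r2=13 $r3=17 $r4=13 $r5=65523 $r6=13
PC=9  andi  $r2, $r3, 11     | $r0=0 $r1=8 $r2=1 $r3=17 $r4=13 $r5=65523 $r6=13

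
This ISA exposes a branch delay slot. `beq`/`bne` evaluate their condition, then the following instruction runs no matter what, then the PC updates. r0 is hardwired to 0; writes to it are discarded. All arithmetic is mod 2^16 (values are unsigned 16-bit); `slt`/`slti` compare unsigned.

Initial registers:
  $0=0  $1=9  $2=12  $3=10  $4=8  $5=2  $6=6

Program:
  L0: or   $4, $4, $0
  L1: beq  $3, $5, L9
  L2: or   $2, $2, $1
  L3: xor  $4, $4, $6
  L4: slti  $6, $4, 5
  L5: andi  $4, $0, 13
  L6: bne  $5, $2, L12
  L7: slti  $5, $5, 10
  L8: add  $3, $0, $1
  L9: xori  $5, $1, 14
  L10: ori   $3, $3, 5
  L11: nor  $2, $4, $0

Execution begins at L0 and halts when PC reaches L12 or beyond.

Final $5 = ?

  step pc=0: or   $4, $4, $0  regs=(0,9,12,10,8,2,6)
  step pc=1: beq  $3, $5, L9  cond=F  regs=(0,9,12,10,8,2,6)
  step pc=2: or   $2, $2, $1  regs=(0,9,13,10,8,2,6)
  step pc=3: xor  $4, $4, $6  regs=(0,9,13,10,14,2,6)
  step pc=4: slti  $6, $4, 5  regs=(0,9,13,10,14,2,0)
  step pc=5: andi  $4, $0, 13  regs=(0,9,13,10,0,2,0)
  step pc=6: bne  $5, $2, L12  cond=T  regs=(0,9,13,10,0,2,0)
  step pc=7: slti  $5, $5, 10  regs=(0,9,13,10,0,1,0)

1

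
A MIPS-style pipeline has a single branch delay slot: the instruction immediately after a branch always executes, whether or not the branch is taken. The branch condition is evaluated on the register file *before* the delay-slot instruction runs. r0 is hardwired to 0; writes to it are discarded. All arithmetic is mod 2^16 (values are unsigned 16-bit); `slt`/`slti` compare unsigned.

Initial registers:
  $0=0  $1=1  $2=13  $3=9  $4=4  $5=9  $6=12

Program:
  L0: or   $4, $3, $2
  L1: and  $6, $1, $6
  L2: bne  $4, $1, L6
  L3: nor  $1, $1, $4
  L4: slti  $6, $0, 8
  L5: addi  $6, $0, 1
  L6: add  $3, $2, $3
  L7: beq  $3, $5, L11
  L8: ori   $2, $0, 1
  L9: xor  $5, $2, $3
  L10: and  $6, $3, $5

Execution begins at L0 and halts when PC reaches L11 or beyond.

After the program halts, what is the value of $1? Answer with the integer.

65522

PC=0  or   $4, $3, $2        | $0=0 $1=1 $2=13 $3=9 $4=13 $5=9 $6=12
PC=1  and  $6, $1, $6        | $0=0 $1=1 $2=13 $3=9 $4=13 $5=9 $6=0
PC=2  bne  $4, $1, L6        | $0=0 $1=1 $2=13 $3=9 $4=13 $5=9 $6=0  [TAKEN]
PC=3  nor  $1, $1, $4        | $0=0 $1=65522 $2=13 $3=9 $4=13 $5=9 $6=0
PC=6  add  $3, $2, $3        | $0=0 $1=65522 $2=13 $3=22 $4=13 $5=9 $6=0
PC=7  beq  $3, $5, L11       | $0=0 $1=65522 $2=13 $3=22 $4=13 $5=9 $6=0  [not taken]
PC=8  ori   $2, $0, 1        | $0=0 $1=65522 $2=1 $3=22 $4=13 $5=9 $6=0
PC=9  xor  $5, $2, $3        | $0=0 $1=65522 $2=1 $3=22 $4=13 $5=23 $6=0
PC=10 and  $6, $3, $5        | $0=0 $1=65522 $2=1 $3=22 $4=13 $5=23 $6=22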